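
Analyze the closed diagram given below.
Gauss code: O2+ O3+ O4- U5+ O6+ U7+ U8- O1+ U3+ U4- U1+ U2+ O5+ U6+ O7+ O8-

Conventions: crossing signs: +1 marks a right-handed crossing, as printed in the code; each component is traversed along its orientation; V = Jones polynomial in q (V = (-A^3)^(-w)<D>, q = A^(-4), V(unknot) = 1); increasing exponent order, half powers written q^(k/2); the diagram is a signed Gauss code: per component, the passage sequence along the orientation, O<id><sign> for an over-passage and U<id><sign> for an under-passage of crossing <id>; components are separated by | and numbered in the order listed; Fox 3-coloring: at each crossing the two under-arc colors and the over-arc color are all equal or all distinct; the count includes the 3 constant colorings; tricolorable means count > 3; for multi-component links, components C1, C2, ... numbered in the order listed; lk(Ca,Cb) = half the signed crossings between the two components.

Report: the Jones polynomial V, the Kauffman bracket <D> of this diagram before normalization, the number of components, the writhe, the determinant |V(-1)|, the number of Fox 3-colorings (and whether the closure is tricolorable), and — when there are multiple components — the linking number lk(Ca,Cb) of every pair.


Jones polynomial: V(q) = q + q^3 - q^4
<D> = -A^-4 + 1 + A^8; writhe +4
components 1, writhe +4 (8 crossings)
3-colorings: 9 of 3^8, det 3 — tricolorable
note: w = +4 shifts under R1 moves; the (-A^3)^(-4) factor cancels that in V


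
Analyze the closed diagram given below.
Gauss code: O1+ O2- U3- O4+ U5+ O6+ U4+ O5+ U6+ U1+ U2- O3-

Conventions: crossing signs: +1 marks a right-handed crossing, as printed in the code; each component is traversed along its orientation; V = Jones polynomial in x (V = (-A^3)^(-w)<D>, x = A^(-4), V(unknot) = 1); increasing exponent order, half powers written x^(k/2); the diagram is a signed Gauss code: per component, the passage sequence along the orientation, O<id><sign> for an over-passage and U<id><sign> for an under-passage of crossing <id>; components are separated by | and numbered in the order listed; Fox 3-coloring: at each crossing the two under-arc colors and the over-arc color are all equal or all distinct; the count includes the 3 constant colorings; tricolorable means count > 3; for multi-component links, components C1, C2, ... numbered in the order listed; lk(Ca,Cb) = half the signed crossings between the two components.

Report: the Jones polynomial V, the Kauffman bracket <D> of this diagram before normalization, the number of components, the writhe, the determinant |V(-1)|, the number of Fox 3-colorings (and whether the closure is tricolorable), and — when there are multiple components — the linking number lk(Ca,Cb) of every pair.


Jones polynomial: V(x) = x + x^3 - x^4
<D> = -A^-10 + A^-6 + A^2; writhe +2
components 1, writhe +2 (6 crossings)
3-colorings: 9 of 3^6, det 3 — tricolorable
note: w = +2 (over 6 crossings) is diagram-only; (-A^3)^(-2) removes it from V


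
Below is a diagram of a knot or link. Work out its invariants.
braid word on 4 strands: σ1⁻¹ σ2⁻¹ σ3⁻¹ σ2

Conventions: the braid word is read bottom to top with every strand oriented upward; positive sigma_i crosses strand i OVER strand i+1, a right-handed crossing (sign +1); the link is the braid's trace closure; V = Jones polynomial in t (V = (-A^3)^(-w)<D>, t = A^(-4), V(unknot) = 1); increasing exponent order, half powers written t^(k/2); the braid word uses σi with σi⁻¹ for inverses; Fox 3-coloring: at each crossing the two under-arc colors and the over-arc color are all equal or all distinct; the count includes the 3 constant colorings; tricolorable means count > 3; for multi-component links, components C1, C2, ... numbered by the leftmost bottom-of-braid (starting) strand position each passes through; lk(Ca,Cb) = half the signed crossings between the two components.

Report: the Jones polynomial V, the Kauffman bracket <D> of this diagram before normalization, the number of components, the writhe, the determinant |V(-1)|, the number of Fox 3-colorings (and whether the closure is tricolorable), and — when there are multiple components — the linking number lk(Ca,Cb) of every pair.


V = -t^(-1/2) - t^(1/2)
<D> = -A^-8 - A^-4 (w = -2)
2 components over 4 crossings, w = -2
lk(C1,C2): 0
9 Fox colorings among 3^5, |V(-1)| = 0: tricolorable
why: the span of V is 1, within the link bound 4 + 2 - 1


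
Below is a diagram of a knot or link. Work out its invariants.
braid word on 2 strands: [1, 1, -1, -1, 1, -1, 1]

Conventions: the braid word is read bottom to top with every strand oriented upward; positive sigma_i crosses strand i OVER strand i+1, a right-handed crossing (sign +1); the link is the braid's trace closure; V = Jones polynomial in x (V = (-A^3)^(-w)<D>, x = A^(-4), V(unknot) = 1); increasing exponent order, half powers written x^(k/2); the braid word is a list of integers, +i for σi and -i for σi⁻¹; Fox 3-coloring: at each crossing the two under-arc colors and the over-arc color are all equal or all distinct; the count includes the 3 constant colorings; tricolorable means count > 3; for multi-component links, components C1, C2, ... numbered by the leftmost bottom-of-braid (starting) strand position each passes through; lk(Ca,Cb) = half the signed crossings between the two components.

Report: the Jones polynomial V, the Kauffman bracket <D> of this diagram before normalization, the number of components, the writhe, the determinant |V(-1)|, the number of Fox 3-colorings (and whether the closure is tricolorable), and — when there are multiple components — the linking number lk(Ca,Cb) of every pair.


V = 1
<D> = -A^3 (w = +1)
1 component over 7 crossings, w = +1
3 Fox colorings among 3^7, |V(-1)| = 1: not tricolorable
why: free reduction leaves σ1 of the original 7 letters


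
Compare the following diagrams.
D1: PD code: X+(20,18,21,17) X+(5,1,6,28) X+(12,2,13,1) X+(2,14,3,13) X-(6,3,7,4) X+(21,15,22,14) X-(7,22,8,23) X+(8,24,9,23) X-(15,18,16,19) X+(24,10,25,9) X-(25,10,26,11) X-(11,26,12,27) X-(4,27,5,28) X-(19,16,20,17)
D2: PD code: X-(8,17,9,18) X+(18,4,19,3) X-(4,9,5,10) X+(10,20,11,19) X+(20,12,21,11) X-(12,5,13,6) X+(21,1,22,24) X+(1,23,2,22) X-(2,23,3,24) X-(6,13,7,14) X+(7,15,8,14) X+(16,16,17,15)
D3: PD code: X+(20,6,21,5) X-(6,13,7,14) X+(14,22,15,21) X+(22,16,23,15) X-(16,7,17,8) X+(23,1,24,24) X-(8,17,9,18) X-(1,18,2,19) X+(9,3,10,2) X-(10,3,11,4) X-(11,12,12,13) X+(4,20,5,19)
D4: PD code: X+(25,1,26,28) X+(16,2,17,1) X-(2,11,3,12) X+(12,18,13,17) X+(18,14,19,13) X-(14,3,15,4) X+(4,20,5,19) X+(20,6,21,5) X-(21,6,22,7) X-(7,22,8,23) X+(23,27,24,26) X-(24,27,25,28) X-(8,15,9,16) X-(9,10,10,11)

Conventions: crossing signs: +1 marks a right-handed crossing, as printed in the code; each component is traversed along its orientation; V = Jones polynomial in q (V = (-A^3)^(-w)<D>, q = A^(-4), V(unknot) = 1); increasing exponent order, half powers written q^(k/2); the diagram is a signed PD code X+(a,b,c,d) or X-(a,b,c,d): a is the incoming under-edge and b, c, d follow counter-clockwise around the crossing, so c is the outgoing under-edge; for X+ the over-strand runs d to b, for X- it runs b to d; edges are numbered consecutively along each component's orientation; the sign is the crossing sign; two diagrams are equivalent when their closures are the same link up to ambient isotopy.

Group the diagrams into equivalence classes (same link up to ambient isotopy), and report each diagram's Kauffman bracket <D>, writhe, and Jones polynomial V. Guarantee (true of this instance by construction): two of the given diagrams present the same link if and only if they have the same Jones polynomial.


equivalence classes: {D1} | {D2, D3, D4}
D1 (bracket 1; 14 crossings at w = 0): V = 1
D2 (bracket -A^-6 + 2A^-2 - 2A^2 + 3A^6 - 2A^10 + 2A^14 - A^18; 12 crossings at w = +2): V = -q^-3 + 2q^-2 - 2q^-1 + 3 - 2q + 2q^2 - q^3
D3 (bracket -A^-12 + 2A^-8 - 2A^-4 + 3 - 2A^4 + 2A^8 - A^12; 12 crossings at w = 0): V = -q^-3 + 2q^-2 - 2q^-1 + 3 - 2q + 2q^2 - q^3
V(D4) = -q^-3 + 2q^-2 - 2q^-1 + 3 - 2q + 2q^2 - q^3  (w 0, c 14, <D> = -A^-12 + 2A^-8 - 2A^-4 + 3 - 2A^4 + 2A^8 - A^12)
key observation: V(q) takes 2 values over 4 diagrams, fixing the grouping


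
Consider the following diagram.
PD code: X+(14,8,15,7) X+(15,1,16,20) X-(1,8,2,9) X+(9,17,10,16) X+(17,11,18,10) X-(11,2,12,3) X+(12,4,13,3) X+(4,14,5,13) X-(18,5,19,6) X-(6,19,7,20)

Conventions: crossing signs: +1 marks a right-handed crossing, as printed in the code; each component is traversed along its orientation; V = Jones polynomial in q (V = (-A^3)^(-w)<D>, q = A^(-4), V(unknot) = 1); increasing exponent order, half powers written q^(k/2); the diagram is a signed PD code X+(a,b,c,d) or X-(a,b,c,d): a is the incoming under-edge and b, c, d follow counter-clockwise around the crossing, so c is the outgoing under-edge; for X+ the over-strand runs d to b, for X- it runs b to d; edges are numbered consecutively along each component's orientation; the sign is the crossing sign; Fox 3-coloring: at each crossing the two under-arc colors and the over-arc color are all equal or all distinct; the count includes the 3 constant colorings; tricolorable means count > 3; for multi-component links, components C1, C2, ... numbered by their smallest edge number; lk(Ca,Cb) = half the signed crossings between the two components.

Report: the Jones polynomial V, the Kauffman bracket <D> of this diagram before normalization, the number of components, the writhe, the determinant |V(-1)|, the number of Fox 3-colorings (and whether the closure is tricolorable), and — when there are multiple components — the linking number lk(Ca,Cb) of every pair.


V(q) = -q^-1 + 2 - q + 2q^2 - q^3 + q^4 - q^5
bracket: -A^-14 + A^-10 - A^-6 + 2A^-2 - A^2 + 2A^6 - A^10, w = +2
1 component, writhe +2, over 10 crossings
det 9, colorings 9 of 3^10 — tricolorable
observation: det 9 = |V(-1)|; divisible by 3, so tricolorable


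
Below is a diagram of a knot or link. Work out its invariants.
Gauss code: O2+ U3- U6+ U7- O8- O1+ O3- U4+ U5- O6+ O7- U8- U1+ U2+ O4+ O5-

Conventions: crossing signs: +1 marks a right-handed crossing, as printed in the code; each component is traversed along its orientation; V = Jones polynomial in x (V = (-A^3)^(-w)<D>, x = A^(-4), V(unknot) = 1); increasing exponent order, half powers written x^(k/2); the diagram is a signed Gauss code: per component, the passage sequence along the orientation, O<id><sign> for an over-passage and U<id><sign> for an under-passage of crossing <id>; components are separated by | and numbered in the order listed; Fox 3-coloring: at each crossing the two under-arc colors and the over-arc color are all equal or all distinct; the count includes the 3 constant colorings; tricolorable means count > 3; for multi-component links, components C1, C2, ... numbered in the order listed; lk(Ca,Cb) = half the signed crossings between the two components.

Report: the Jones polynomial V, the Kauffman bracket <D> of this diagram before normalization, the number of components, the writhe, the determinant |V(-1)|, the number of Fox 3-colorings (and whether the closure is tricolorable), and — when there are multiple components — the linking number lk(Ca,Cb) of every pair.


V = 1
<D> = 1 (w = 0)
1 component over 8 crossings, w = 0
3 Fox colorings among 3^8, |V(-1)| = 1: not tricolorable
why: w = 0 shifts under R1 moves; the (-A^3)^(0) factor cancels that in V


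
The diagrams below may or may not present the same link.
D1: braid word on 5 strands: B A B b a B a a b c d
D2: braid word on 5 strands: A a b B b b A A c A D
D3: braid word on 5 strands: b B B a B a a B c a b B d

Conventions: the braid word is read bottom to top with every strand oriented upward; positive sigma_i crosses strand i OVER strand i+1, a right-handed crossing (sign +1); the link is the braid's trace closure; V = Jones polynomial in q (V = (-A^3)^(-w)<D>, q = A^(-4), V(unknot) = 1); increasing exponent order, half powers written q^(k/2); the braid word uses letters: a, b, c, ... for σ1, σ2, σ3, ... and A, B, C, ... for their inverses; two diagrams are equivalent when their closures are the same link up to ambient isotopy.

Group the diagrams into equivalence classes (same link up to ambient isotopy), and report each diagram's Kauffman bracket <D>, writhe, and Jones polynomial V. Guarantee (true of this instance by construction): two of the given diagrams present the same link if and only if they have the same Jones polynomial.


equivalence classes: {D1} | {D2} | {D3}
D1 (bracket A^-1 + A^7; 11 crossings at w = +3): V = -q^(1/2) - q^(5/2)
V(D2) = q^(-7/2) - q^(-5/2) + q^(-3/2) - 2q^(-1/2) - q^(3/2)  [11 crossings, <D> = A^-9 + 2A^-1 - A^3 + A^7 - A^11, w = -1]
V(D3) = q^(-5/2) - 3q^(-3/2) + 3q^(-1/2) - 5q^(1/2) + 4q^(3/2) - 4q^(5/2) + 3q^(7/2) - q^(9/2)  (w +3, c 13, <D> = A^-9 - 3A^-5 + 4A^-1 - 4A^3 + 5A^7 - 3A^11 + 3A^15 - A^19)
observation: comparing 3 Jones polynomials yields 3 groups


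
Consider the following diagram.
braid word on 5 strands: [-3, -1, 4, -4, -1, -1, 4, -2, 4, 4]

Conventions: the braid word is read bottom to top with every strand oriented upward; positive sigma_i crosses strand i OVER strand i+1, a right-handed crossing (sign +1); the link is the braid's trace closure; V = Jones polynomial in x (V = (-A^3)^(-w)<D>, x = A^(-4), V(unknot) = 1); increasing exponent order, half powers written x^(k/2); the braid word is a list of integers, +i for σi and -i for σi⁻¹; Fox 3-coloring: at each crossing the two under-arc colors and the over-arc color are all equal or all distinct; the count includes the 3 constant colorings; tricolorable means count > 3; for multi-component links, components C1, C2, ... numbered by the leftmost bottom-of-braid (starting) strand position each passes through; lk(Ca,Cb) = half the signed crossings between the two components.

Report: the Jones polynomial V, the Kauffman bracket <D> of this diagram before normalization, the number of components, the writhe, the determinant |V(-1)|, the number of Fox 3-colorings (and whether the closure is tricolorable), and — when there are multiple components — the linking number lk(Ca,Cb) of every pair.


Jones polynomial: V(x) = -x^-3 + x^-2 - x^-1 + 3 - x + x^2 - x^3
<D> = -A^-18 + A^-14 - A^-10 + 3A^-6 - A^-2 + A^2 - A^6; writhe -2
components 1, writhe -2 (10 crossings)
3-colorings: 27 of 3^10, det 9 — tricolorable
note: det 9 = |V(-1)|; divisible by 3, so tricolorable


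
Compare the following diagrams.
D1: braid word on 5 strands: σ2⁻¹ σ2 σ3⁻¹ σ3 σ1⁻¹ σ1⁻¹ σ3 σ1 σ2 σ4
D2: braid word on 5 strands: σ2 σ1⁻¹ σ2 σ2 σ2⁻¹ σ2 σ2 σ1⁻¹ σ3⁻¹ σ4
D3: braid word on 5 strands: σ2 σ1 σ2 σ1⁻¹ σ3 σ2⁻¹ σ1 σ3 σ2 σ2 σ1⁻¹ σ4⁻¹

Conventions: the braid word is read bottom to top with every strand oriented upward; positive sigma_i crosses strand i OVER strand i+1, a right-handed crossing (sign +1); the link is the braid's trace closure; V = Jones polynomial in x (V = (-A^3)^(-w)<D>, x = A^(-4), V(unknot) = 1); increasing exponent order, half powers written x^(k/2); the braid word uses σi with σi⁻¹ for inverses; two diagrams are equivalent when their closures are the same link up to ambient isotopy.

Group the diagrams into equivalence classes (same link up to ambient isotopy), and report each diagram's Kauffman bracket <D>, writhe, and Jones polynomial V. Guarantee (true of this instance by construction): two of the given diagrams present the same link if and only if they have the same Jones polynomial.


grouping into links: {D1} | {D2} | {D3}
V(D1) = 1  (w +2, c 10, <D> = A^6)
V(D2) = x^-1 - 1 + 2x - 2x^2 + 2x^3 - 2x^4 + x^5  [10 crossings, <D> = A^-14 - 2A^-10 + 2A^-6 - 2A^-2 + 2A^2 - A^6 + A^10, w = +2]
D3 (bracket -A^-12 + A^-8 - A^-4 + 2 - A^4 + A^8; 12 crossings at w = +4): V = x - x^2 + 2x^3 - x^4 + x^5 - x^6
why: V(x) takes 3 values over 3 diagrams, fixing the grouping


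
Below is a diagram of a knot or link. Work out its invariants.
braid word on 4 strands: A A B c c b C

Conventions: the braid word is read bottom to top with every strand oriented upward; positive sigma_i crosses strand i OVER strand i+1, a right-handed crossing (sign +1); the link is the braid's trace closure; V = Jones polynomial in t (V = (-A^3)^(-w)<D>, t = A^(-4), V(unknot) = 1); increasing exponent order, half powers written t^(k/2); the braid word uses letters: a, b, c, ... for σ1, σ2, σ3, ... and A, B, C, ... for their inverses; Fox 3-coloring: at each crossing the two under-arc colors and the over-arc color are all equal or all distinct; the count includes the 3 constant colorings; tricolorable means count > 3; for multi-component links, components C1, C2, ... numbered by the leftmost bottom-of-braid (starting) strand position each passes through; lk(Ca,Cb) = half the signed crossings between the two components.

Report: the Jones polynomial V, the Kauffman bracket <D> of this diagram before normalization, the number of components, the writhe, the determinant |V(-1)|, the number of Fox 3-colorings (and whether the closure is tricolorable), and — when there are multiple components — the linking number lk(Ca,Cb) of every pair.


V = t^-2 + 2 + t^2
<D> = -A^-11 - 2A^-3 - A^5 (w = -1)
3 components over 7 crossings, w = -1
lk(C1,C2): -1
lk(C1,C3) = 0
linking number lk(C2,C3) = +1
3 Fox colorings among 3^7, |V(-1)| = 4: not tricolorable
why: |V(-1)| = 4: so not tricolorable, since 3 does not divide 4


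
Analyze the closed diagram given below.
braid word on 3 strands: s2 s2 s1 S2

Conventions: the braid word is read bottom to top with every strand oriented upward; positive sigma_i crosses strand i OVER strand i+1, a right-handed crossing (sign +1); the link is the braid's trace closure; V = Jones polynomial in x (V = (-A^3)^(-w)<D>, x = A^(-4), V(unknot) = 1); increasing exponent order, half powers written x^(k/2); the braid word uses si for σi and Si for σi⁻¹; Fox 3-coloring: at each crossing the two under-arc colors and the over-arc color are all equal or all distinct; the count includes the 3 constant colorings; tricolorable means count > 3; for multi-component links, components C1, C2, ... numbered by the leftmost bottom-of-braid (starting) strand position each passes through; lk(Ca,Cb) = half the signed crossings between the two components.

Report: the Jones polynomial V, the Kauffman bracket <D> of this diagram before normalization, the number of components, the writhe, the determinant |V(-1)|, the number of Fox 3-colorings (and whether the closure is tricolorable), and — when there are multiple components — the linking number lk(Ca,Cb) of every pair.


V = 1
<D> = A^6 (w = +2)
1 component over 4 crossings, w = +2
3 Fox colorings among 3^4, |V(-1)| = 1: not tricolorable
why: |V(-1)| = 1: so not tricolorable, since 3 does not divide 1


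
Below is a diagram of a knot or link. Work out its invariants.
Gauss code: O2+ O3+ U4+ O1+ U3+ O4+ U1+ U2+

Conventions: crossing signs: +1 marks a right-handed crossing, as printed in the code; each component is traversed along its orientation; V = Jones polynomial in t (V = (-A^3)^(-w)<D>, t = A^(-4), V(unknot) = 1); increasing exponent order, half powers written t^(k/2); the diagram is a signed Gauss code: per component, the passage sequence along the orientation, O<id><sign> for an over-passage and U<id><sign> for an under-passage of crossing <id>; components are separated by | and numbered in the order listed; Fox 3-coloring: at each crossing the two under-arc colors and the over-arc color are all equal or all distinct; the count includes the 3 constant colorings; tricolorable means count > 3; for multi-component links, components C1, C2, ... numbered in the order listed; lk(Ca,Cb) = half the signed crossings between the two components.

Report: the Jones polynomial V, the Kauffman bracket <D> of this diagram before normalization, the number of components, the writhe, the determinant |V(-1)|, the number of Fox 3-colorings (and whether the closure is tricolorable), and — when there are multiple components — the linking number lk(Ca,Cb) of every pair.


Jones polynomial: V(t) = t + t^3 - t^4
<D> = -A^-4 + 1 + A^8; writhe +4
components 1, writhe +4 (4 crossings)
3-colorings: 9 of 3^4, det 3 — tricolorable
note: V spans 3 powers of t: at least 3 crossings in any diagram


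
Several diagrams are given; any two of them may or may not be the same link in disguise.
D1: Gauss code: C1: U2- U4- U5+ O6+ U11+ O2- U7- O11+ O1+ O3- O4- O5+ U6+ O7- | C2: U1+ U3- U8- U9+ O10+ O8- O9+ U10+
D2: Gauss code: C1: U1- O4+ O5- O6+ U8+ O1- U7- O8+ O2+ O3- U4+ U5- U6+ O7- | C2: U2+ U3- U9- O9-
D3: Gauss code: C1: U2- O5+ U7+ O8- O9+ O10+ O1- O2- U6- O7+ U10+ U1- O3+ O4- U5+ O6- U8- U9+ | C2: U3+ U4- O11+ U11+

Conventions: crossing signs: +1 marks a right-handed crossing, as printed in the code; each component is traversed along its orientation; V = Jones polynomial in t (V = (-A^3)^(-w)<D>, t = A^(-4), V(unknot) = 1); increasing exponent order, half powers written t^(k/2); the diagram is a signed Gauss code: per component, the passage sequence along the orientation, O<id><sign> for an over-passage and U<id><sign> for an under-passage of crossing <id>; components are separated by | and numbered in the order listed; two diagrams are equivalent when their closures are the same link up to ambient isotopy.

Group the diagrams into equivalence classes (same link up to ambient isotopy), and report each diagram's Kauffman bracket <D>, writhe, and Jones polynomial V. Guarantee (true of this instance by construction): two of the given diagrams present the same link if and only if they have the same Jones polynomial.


classes: {D1, D2, D3}
V(D1) = -t^(-5/2) - t^(5/2)  [11 crossings, <D> = A^-7 + A^13, w = +1]
V(D2) = -t^(-5/2) - t^(5/2)  (w -1, c 9, <D> = A^-13 + A^7)
D3 (bracket A^-7 + A^13; 11 crossings at w = +1): V = -t^(-5/2) - t^(5/2)
note: all 3 diagrams share one V(t), hence one class


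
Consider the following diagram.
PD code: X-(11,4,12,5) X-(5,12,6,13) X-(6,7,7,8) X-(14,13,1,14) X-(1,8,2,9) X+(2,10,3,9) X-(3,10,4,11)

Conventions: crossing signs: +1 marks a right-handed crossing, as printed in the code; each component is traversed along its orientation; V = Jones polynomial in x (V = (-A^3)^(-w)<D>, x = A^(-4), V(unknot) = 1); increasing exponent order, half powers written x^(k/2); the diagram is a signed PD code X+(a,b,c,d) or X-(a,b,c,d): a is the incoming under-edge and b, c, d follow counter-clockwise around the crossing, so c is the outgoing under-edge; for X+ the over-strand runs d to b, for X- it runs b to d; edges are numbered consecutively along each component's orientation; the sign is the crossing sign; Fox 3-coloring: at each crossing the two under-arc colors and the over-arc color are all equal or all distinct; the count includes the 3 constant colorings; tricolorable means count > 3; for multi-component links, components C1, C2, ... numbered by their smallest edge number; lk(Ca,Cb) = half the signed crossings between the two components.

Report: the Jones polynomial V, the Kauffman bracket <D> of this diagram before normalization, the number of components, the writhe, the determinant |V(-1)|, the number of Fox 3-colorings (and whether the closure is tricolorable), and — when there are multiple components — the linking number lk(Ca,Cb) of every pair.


Jones polynomial: V(x) = -x^-4 + x^-3 + x^-1
<D> = -A^-11 - A^-3 + A; writhe -5
components 1, writhe -5 (7 crossings)
3-colorings: 9 of 3^7, det 3 — tricolorable
note: det 3 = |V(-1)|; divisible by 3, so tricolorable


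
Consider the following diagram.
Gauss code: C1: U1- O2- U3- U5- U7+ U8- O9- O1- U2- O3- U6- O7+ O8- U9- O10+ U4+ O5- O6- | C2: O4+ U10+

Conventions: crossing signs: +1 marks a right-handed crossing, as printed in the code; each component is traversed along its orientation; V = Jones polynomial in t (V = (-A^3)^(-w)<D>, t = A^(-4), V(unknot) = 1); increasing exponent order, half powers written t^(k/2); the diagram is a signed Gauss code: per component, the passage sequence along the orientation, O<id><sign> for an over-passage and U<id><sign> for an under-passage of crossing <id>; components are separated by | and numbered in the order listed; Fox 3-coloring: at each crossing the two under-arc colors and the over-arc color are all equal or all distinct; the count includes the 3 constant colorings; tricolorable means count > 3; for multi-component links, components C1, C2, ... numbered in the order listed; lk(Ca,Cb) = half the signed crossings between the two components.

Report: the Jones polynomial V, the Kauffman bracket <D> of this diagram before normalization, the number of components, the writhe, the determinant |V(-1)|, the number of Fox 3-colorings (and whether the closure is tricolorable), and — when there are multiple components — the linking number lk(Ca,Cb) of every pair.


V = t^(-13/2) - t^(-11/2) + 2t^(-9/2) - 2t^(-7/2) + t^(-5/2) - 2t^(-3/2) - t^(1/2)
<D> = -A^-14 - 2A^-6 + A^-2 - 2A^2 + 2A^6 - A^10 + A^14 (w = -4)
2 components over 10 crossings, w = -4
lk(C1,C2): +1
3 Fox colorings among 3^10, |V(-1)| = 10: not tricolorable
why: w = -4 shifts under R1 moves; the (-A^3)^(4) factor cancels that in V


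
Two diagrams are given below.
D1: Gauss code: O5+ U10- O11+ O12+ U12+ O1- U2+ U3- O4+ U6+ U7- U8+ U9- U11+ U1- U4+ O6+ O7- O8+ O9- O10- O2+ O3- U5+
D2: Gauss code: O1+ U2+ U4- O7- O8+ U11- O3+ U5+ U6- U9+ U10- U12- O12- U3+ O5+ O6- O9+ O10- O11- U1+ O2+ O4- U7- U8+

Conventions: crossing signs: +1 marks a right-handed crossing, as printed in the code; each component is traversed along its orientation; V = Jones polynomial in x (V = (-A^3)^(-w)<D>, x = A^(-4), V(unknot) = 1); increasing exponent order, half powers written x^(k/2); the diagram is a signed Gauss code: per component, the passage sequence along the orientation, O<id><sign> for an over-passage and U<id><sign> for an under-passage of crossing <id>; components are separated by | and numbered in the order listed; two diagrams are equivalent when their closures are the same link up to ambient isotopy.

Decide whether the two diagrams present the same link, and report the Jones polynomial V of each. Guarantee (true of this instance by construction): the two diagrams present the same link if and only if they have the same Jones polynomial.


equivalent: yes
D1 (bracket A^6; 12 crossings at w = +2): V = 1
D2 (bracket 1; 12 crossings at w = 0): V = 1
key observation: from 12 to 12 crossings by R-moves: one link, two diagrams


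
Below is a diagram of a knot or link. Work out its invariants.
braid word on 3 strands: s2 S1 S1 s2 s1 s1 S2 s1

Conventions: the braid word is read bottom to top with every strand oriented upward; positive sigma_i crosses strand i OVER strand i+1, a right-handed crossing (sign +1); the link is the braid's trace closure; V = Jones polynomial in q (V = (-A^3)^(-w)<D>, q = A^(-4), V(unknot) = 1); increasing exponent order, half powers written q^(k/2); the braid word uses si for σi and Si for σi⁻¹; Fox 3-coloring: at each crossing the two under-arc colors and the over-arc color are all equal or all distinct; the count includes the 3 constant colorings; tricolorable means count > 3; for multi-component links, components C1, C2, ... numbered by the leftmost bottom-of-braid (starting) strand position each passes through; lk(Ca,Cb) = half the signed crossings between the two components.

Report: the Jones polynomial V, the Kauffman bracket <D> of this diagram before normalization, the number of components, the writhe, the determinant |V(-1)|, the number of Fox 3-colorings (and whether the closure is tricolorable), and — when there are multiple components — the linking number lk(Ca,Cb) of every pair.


Jones polynomial: V(q) = -q^-1 + 2 - q + 2q^2 - q^3 + q^4 - q^5
<D> = -A^-14 + A^-10 - A^-6 + 2A^-2 - A^2 + 2A^6 - A^10; writhe +2
components 1, writhe +2 (8 crossings)
3-colorings: 9 of 3^8, det 9 — tricolorable
note: w = +2 shifts under R1 moves; the (-A^3)^(-2) factor cancels that in V


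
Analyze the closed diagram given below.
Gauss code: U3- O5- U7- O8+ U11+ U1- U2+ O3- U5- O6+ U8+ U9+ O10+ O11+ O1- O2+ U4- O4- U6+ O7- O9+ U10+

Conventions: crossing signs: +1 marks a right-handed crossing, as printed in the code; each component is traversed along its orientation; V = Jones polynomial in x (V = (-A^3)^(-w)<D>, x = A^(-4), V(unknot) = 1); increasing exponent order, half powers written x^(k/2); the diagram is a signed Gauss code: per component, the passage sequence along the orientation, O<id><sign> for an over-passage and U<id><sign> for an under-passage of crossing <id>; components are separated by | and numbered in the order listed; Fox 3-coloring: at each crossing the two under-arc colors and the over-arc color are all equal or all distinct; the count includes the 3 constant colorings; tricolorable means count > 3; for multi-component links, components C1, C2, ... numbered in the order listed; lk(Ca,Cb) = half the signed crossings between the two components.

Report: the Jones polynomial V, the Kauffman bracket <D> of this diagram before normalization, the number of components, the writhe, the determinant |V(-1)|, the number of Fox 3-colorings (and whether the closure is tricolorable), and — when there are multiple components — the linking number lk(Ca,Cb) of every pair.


V(x) = -x^-1 + 2 - x + 2x^2 - x^3 + x^4 - x^5
bracket: A^-17 - A^-13 + A^-9 - 2A^-5 + A^-1 - 2A^3 + A^7, w = +1
1 component, writhe +1, over 11 crossings
det 9, colorings 9 of 3^11 — tricolorable
observation: det 9 = |V(-1)|; divisible by 3, so tricolorable


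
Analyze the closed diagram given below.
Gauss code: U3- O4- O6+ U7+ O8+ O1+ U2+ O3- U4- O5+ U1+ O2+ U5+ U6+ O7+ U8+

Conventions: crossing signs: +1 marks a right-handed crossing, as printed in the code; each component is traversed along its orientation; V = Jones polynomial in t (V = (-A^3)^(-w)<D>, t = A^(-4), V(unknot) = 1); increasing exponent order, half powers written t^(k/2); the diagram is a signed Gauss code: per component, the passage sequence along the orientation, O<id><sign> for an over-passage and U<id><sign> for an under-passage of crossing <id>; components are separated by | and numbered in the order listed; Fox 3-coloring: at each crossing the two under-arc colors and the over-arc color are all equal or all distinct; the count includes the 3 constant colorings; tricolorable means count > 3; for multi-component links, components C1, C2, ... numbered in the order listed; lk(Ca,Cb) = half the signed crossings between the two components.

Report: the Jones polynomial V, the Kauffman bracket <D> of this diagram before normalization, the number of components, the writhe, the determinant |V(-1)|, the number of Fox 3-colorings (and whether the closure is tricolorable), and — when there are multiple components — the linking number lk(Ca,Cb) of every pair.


V(t) = 2t - 2t^2 + 3t^3 - 3t^4 + 2t^5 - 2t^6 + t^7
bracket: A^-16 - 2A^-12 + 2A^-8 - 3A^-4 + 3 - 2A^4 + 2A^8, w = +4
1 component, writhe +4, over 8 crossings
det 15, colorings 9 of 3^8 — tricolorable
observation: det 15 = |V(-1)|; divisible by 3, so tricolorable


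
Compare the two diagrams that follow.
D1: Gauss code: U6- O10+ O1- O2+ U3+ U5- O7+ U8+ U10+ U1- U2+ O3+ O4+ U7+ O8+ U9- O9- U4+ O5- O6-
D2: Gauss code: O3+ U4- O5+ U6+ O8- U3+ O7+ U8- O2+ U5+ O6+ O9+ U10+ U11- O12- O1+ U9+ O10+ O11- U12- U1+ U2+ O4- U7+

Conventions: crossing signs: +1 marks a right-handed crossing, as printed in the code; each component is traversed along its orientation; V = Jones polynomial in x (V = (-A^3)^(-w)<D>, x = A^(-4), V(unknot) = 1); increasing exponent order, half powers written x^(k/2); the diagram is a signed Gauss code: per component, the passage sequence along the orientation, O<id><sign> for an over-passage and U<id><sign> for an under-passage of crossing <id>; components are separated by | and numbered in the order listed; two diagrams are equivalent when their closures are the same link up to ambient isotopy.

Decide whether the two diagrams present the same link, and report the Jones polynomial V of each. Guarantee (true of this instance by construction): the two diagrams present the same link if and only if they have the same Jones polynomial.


same link: no
V(D1) = x - x^2 + 2x^3 - x^4 + x^5 - x^6  [10 crossings, <D> = -A^-18 + A^-14 - A^-10 + 2A^-6 - A^-2 + A^2, w = +2]
D2 (bracket -A^-12 + 2A^-8 - 3A^-4 + 4 - 3A^4 + 3A^8 - 2A^12 + A^16; 12 crossings at w = +4): V = x^-1 - 2 + 3x - 3x^2 + 4x^3 - 3x^4 + 2x^5 - x^6
note: 2 classes among 2 diagrams; unequal V(x) rules out equality


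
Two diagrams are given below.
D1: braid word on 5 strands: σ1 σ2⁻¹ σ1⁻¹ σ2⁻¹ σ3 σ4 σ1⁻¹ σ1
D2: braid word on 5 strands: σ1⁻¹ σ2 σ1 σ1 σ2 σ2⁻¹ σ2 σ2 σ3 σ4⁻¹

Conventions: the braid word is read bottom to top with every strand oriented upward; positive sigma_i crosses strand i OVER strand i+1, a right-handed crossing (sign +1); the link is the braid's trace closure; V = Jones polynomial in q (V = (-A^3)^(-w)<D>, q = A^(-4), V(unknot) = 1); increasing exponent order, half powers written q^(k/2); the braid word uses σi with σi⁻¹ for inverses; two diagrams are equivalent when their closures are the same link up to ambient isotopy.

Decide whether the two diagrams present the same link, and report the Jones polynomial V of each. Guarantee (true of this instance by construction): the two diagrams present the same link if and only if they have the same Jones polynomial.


same link: no
V(D1) = 1  [8 crossings, <D> = 1, w = 0]
V(D2) = q - q^2 + 2q^3 - q^4 + q^5 - q^6  (w +4, c 10, <D> = -A^-12 + A^-8 - A^-4 + 2 - A^4 + A^8)
note: 2 classes among 2 diagrams; unequal V(q) rules out equality


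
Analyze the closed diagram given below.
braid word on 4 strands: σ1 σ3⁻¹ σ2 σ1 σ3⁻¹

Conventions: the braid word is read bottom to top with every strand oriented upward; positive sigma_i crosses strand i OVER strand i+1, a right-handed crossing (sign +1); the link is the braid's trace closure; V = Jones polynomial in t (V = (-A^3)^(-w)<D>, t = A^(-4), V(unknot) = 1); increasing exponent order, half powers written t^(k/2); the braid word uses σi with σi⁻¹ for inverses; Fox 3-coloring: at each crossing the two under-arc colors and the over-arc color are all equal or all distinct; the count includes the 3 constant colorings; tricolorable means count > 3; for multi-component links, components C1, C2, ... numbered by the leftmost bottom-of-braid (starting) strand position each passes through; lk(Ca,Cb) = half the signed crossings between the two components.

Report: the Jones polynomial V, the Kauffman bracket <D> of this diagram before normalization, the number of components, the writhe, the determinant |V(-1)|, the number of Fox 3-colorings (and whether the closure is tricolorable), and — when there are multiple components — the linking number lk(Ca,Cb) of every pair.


V = t^-2 + 2 + t^2
<D> = -A^-5 - 2A^3 - A^11 (w = +1)
3 components over 5 crossings, w = +1
lk(C1,C2): +1
lk(C1,C3) = -1
linking number lk(C2,C3) = 0
3 Fox colorings among 3^5, |V(-1)| = 4: not tricolorable
why: w = +1 shifts under R1 moves; the (-A^3)^(-1) factor cancels that in V


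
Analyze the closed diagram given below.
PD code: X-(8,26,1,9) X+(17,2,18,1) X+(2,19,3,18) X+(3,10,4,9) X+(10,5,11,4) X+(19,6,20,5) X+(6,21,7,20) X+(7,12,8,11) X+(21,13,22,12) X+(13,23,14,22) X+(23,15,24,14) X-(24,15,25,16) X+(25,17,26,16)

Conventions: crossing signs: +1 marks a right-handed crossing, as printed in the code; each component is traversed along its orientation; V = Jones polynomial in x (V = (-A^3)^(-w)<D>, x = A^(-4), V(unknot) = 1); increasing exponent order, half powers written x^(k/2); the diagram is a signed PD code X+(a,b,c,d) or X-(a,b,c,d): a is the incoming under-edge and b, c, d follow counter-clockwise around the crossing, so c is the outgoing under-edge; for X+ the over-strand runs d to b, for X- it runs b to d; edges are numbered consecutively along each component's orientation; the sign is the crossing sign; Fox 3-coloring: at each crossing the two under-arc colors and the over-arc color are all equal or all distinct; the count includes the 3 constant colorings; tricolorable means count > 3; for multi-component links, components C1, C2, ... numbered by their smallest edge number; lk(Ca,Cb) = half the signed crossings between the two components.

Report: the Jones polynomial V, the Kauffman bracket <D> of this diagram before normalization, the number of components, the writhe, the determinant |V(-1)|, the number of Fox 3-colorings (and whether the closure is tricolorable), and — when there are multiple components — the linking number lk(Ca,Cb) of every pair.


Jones polynomial: V(x) = -x^(7/2) - x^(11/2)
<D> = A^5 + A^13; writhe +9
components 2, writhe +9 (13 crossings)
linking number lk(C1,C2) = +3
3-colorings: 3 of 3^13, det 2 — not tricolorable
note: |V(-1)| = 2: so not tricolorable, since 3 does not divide 2


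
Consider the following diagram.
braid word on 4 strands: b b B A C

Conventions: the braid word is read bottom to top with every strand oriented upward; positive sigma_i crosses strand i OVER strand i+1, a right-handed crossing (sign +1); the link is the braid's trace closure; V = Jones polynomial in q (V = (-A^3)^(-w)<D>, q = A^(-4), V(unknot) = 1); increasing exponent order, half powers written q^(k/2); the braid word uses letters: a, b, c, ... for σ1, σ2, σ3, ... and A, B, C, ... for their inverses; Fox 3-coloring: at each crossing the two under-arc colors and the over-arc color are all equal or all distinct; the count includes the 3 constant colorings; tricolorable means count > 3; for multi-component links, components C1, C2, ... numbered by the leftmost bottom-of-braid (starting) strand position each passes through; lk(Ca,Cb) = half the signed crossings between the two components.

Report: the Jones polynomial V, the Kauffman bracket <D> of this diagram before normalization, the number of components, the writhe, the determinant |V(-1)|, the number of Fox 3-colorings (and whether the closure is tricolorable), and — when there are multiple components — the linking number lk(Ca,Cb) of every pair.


Jones polynomial: V(q) = 1
<D> = -A^-3; writhe -1
components 1, writhe -1 (5 crossings)
3-colorings: 3 of 3^5, det 1 — not tricolorable
note: |V(-1)| = 1: so not tricolorable, since 3 does not divide 1


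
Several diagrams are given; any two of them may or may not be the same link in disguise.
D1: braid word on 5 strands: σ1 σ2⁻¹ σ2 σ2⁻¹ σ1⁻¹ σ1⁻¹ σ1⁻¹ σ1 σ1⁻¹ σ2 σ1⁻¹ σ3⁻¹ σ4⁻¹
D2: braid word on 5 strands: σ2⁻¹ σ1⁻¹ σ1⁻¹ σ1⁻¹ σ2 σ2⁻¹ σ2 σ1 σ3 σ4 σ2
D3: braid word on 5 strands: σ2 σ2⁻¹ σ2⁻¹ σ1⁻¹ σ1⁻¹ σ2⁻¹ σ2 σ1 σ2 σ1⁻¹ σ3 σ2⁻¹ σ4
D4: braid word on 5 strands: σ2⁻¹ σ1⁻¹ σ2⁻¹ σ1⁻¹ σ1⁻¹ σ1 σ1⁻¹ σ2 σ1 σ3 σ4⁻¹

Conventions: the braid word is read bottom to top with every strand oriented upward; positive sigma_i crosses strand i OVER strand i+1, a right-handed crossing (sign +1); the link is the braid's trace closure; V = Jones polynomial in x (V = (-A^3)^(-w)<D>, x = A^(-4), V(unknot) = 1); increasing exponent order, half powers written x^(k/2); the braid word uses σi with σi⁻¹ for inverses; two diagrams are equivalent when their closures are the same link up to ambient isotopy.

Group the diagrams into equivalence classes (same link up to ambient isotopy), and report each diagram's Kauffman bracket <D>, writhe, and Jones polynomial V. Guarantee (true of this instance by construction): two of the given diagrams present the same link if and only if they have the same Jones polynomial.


equivalence classes: {D1, D4} | {D2} | {D3}
D1 (bracket A^-13 + A^-9 + A^-5 - A^3; 13 crossings at w = -5): V = x^(-9/2) - x^(-5/2) - x^(-3/2) - x^(-1/2)
V(D2) = -x^(-5/2) - x^(-1/2)  (w +1, c 11, <D> = A^5 + A^13)
V(D3) = -x^(-9/2) - x^(-5/2) + x^(-3/2) - x^(-1/2)  (w -1, c 13, <D> = A^-1 - A^3 + A^7 + A^15)
V(D4) = x^(-9/2) - x^(-5/2) - x^(-3/2) - x^(-1/2)  (w -3, c 11, <D> = A^-7 + A^-3 + A - A^9)
key observation: comparing 4 Jones polynomials yields 3 groups


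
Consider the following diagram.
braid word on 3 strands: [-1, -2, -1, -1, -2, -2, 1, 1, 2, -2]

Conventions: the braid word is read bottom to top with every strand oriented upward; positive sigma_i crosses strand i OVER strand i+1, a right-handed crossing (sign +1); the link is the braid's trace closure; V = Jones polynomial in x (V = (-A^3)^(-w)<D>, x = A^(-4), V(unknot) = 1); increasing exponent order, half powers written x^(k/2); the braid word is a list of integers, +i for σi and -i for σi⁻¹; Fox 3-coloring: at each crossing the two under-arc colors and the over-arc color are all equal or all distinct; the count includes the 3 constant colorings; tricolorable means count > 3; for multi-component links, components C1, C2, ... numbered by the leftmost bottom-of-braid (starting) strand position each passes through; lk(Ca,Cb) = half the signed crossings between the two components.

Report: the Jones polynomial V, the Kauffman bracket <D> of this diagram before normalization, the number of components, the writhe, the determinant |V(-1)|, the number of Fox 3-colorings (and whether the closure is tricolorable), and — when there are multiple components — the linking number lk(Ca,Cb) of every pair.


V(x) = -x^-6 + x^-5 - x^-4 + 2x^-3 - x^-2 + x^-1
bracket: A^-8 - A^-4 + 2 - A^4 + A^8 - A^12, w = -4
1 component, writhe -4, over 10 crossings
det 7, colorings 3 of 3^10 — not tricolorable
observation: the span of V is 5, forcing >= 5 crossings in any diagram
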